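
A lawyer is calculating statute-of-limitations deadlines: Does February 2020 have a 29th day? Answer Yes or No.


Year: 2020
Divisible by 4? 2020 / 4 = 505.0 -> Yes
Divisible by 100? 2020 / 100 = 20.2 -> No
Divisible by 4 but not 100, so it IS a leap year

Yes


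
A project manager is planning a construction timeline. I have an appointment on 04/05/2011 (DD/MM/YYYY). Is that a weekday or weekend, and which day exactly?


Date: 2011-05-04
January 1, 2011 is a Saturday
Day of year: 124
Offset from Jan 1: 123 days
123 mod 7 = 4
Result: Wednesday

Wednesday


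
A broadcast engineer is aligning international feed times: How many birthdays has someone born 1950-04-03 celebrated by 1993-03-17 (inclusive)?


Birth: 1950-04-03
Reference: 1993-03-17
Year difference: 1993 - 1950 = 43
Has birthday (04-03) occurred by 03-17? No
Birthday not yet reached this year -> subtract 1
Age in full years: 42

42


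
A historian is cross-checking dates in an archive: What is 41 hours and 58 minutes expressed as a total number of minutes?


Hours: 41
Minutes: 58
Convert hours to minutes: 41 x 60 = 2460
Add remaining minutes: 2460 + 58 = 2518

2518


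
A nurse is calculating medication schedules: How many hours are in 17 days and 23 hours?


Days: 17
Extra hours: 23
Hours per day: 24
Days to hours: 17 x 24 = 408
Total: 408 + 23 = 431

431


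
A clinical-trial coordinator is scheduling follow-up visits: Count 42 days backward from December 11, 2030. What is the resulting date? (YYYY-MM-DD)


Start: 2030-12-11
Subtracting 42 days
Days already passed in December: 11
After going back through December: 31 more days to subtract
November 2030: 30 days, 1 remaining
October 2030 has 31 days, need 1
Result: 2030-10-30

2030-10-30


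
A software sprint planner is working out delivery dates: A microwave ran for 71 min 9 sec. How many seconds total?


Minutes: 71
Extra seconds: 9
Seconds per minute: 60
Minutes to seconds: 71 x 60 = 4260
Total: 4260 + 9 = 4269

4269


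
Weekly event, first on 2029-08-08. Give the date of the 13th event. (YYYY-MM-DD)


First occurrence: 2029-08-08 (occurrence 1)
Each occurrence is 7 days after the previous.
Occurrence 13 is 12 weeks after the first.
12 weeks = 84 days
2029-08-08 + 84 days = 2029-10-31

2029-10-31


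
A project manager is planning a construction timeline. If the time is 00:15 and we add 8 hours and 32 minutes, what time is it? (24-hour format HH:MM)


Start time: 00:15
Adding: 8 hours 32 minutes
Minutes: 15 + 32 = 47
Hours: 0 + 8 + 0 = 8
Result: 08:47

08:47


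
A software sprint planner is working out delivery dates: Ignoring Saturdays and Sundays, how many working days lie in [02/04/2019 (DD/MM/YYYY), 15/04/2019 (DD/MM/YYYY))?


Start: 2019-04-02 (Tuesday)
End (exclusive): 2019-04-15 (Monday)
Total calendar days: 13
Full weeks: 13 // 7 = 1 -> 5 weekdays
Remaining 6 days starting on Tuesday:
  Tue(w), Wed(w), Thu(w), Fri(w), Sat(-), Sun(-) -> 4 weekdays
Total business days: 5 + 4 = 9

9


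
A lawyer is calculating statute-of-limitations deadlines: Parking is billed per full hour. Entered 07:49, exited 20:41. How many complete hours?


Start: 07:49
End: 20:41
Hour difference: 20 - 7 = 13 hours
Minute difference: 41 - 49 = -8 minutes
Total minutes: 772
Complete hours: 772 / 60 = 12 (remainder 52)

12


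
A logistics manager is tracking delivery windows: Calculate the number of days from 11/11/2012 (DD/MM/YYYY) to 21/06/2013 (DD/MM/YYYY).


Start date: 2012-11-11
End date: 2013-06-21
Nov 2012: +20 days
Dec 2012: +31 days
Jan 2013: +31 days
... (5 more months)
Total: 222 days

222


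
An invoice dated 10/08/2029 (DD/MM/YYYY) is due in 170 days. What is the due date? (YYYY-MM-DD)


Start: 2029-08-10
Adding 170 days
Days remaining in August: 21
After August: 149 days still to add
September 2029: 30 days, 119 remaining
October 2029: 31 days, 88 remaining
November 2029: 30 days, 58 remaining
December 2029: 31 days, 27 remaining
Result: 2030-01-27

2030-01-27


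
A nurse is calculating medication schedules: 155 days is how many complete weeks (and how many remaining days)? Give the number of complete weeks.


Total days: 155
Days per week: 7
Division: 155 / 7 = 22 remainder 1
Complete weeks: 22
Remaining days: 1

22


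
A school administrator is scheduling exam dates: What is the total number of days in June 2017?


Month: June
Year: 2017
June is a 30-day month
Total: 30 days

30


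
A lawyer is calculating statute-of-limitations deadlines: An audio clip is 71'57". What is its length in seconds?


Minutes: 71
Seconds: 57
Convert minutes to seconds: 71 x 60 = 4260
Add remaining seconds: 4260 + 57 = 4317

4317


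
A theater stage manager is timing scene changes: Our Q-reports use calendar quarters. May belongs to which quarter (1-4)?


Month: May (month 5)
Q1: January-March (months 1-3)
Q2: April-June (months 4-6)
Q3: July-September (months 7-9)
Q4: October-December (months 10-12)
Month 5 falls in Q2

2


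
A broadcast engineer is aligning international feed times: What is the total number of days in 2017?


Year: 2017
Check leap year rules:
Divisible by 4? No
2017 is not a leap year
Days: 365

365


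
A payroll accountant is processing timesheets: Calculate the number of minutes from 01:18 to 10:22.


Start time: 01:18 = 78 minutes from midnight
End time: 10:22 = 622 minutes from midnight
Difference: 622 - 78 = 544 minutes
That is 9 hours and 4 minutes

544


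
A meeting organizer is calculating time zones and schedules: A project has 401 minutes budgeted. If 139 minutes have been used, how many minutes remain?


Total budget: 401 minutes
Time used: 139 minutes
Remaining: 401 - 139 = 262 minutes
Percent used: 34.7%
Percent remaining: 65.3%

262


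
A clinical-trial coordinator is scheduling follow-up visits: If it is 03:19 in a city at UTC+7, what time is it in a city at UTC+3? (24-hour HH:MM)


Local time: 03:19 at UTC+7 (offset 7h)
Target zone: UTC+3 (offset 3h)
Difference: 3 - (7) = -4 hours
Calculation: 3 + (-4) = -1
Wraparound: (-1) mod 24 = 23
Result: 23:19

23:19


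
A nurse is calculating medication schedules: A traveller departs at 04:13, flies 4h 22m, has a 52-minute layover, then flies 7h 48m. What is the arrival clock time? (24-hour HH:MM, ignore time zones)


Depart: 04:13
Leg 1: +262 min -> 08:35
Layover: +52 min -> 09:27
Leg 2: +468 min -> 17:15
Total travel: 782 minutes = 13h 2m
Arrival: 17:15

17:15


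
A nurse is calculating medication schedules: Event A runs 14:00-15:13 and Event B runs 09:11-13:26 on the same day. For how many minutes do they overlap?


Interval A: [840, 913] minutes from midnight
Interval B: [551, 806] minutes from midnight
Overlap start = max(840, 551) = 840
Overlap end = min(913, 806) = 806
End <= start, so the intervals do not overlap: 0 minutes

0


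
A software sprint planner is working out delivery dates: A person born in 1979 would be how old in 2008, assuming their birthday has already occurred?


Birth year: 1979
Current year: 2008
Age = current year - birth year
Age = 2008 - 1979 = 29

29


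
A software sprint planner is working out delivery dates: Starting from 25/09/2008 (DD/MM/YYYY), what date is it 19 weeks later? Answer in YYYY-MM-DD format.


Start: 2008-09-25
Weeks to add: 19
Convert to days: 19 x 7 = 133 days
Add 133 days to 2008-09-25
Result: 2009-02-05

2009-02-05


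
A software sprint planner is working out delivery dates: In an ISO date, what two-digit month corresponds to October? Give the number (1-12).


Calendar month order:
9. September
10. October <--
11. November
October is month number 10

10


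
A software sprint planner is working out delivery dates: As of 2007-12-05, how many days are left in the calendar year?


Start: December 05, 2007
End: December 31, 2007
Days left in December: 26
Total: 26 days

26


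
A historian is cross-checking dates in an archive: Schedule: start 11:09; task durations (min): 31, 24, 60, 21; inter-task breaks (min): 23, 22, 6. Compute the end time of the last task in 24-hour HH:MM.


Start: 11:09 = 669 min from midnight
  after task 1 (31 min): 11:40
  after break (23 min): 12:03
  after task 2 (24 min): 12:27
  after break (22 min): 12:49
  after task 3 (60 min): 13:49
  after break (6 min): 13:55
  after task 4 (21 min): 14:16
Total elapsed: 187 minutes
End time: 14:16

14:16


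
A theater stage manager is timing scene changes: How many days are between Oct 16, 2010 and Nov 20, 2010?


Start date: 2010-10-16
End date: 2010-11-20
Oct 2010: +16 days
Nov 2010: +19 days
Total: 35 days

35


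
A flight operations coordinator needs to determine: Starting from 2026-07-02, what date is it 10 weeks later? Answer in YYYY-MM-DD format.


Start: 2026-07-02
Weeks to add: 10
Convert to days: 10 x 7 = 70 days
Add 70 days to 2026-07-02
Result: 2026-09-10

2026-09-10


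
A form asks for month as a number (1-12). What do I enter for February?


Calendar month order:
1. January
2. February <--
3. March
February is month number 2

2


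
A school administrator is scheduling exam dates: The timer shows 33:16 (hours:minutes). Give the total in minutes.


Hours: 33
Minutes: 16
Convert hours to minutes: 33 x 60 = 1980
Add remaining minutes: 1980 + 16 = 1996

1996


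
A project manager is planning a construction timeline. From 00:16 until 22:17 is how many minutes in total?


Start time: 00:16 = 16 minutes from midnight
End time: 22:17 = 1337 minutes from midnight
Difference: 1337 - 16 = 1321 minutes
That is 22 hours and 1 minutes

1321


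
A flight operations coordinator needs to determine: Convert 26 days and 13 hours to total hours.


Days: 26
Extra hours: 13
Hours per day: 24
Days to hours: 26 x 24 = 624
Total: 624 + 13 = 637

637


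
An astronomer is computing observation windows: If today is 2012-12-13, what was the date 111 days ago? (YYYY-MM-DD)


Start: 2012-12-13
Subtracting 111 days
Days already passed in December: 13
After going back through December: 98 more days to subtract
November 2012: 30 days, 68 remaining
October 2012: 31 days, 37 remaining
September 2012: 30 days, 7 remaining
August 2012 has 31 days, need 7
Result: 2012-08-24

2012-08-24


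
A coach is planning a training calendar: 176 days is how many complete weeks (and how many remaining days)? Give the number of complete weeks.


Total days: 176
Days per week: 7
Division: 176 / 7 = 25 remainder 1
Complete weeks: 25
Remaining days: 1

25


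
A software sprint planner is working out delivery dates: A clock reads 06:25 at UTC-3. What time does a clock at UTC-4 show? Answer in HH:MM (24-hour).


Local time: 06:25 at UTC-3 (offset -3h)
Target zone: UTC-4 (offset -4h)
Difference: -4 - (-3) = -1 hours
Calculation: 6 + (-1) = 5
Result: 05:25

05:25


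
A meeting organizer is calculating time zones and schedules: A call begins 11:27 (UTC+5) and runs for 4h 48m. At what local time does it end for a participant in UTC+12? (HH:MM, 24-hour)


Start: 11:27 in UTC+5
Step 1 - add duration:
  minutes: 27 + 48 = 75 (carry 1h)
  hours: 11 + 4 + 1 = 16
  end in UTC+5: 16:15
Step 2 - convert UTC+5 -> UTC+12:
  offset difference: 12 - (5) = 7 hours
  16 + (7) = 23 -> mod 24 = 23
Result: 23:15 in UTC+12

23:15


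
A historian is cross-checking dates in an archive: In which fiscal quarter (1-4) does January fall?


Month: January (month 1)
Q1: January-March (months 1-3)
Q2: April-June (months 4-6)
Q3: July-September (months 7-9)
Q4: October-December (months 10-12)
Month 1 falls in Q1

1


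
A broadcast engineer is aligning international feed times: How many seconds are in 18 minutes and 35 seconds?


Minutes: 18
Seconds: 35
Convert minutes to seconds: 18 x 60 = 1080
Add remaining seconds: 1080 + 35 = 1115

1115


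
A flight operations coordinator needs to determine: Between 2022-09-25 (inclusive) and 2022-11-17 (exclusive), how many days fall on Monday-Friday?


Start: 2022-09-25 (Sunday)
End (exclusive): 2022-11-17 (Thursday)
Total calendar days: 53
Full weeks: 53 // 7 = 7 -> 35 weekdays
Remaining 4 days starting on Sunday:
  Sun(-), Mon(w), Tue(w), Wed(w) -> 3 weekdays
Total business days: 35 + 3 = 38

38


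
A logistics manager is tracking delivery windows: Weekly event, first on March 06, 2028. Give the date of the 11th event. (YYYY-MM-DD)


First occurrence: 2028-03-06 (occurrence 1)
Each occurrence is 7 days after the previous.
Occurrence 11 is 10 weeks after the first.
10 weeks = 70 days
2028-03-06 + 70 days = 2028-05-15

2028-05-15


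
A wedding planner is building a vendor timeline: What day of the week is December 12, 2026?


Date: 2026-12-12
January 1, 2026 is a Thursday
Day of year: 346
Offset from Jan 1: 345 days
345 mod 7 = 2
Result: Saturday

Saturday


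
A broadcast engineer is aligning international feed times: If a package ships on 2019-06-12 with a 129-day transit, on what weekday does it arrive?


Start: 2019-06-12 (Wednesday)
Step 1 - find target date: add 129 days
  2019-06-12 + 129 days = 2019-10-19
Step 2 - day of week:
  129 mod 7 = 3
  Wednesday + 3 days -> Saturday
Result: Saturday (2019-10-19)

Saturday


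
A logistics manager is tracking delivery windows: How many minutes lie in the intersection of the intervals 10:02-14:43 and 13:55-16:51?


Interval A: [602, 883] minutes from midnight
Interval B: [835, 1011] minutes from midnight
Overlap start = max(602, 835) = 835
Overlap end = min(883, 1011) = 883
Overlap = 883 - 835 = 48 minutes

48


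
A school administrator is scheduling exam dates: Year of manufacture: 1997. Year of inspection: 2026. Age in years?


Birth year: 1997
Current year: 2026
Age = current year - birth year
Age = 2026 - 1997 = 29

29


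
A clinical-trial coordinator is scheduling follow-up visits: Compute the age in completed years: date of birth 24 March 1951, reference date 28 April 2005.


Birth: 1951-03-24
Reference: 2005-04-28
Year difference: 2005 - 1951 = 54
Has birthday (03-24) occurred by 04-28? Yes
Age in full years: 54

54


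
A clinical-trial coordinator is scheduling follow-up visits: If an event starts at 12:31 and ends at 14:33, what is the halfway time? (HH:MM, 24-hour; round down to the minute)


Start time: 12:31 = 751 minutes from midnight
End time: 14:33 = 873 minutes from midnight
Sum: 751 + 873 = 1624
Midpoint: 1624 / 2 = 812 minutes
Convert: 812 / 60 = 13 hours, 32 minutes
Result: 13:32

13:32


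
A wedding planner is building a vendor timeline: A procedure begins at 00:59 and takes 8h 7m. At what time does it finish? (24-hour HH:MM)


Start time: 00:59
Adding: 8 hours 7 minutes
Minutes: 59 + 7 = 66
Minute overflow: 66 >= 60, so carry 1 hour, minutes = 6
Hours: 0 + 8 + 1 = 9
Result: 09:06

09:06


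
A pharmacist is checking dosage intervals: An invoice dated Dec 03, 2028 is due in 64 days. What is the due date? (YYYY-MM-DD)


Start: 2028-12-03
Adding 64 days
Days remaining in December: 28
After December: 36 days still to add
January 2029: 31 days, 5 remaining
February 2029 has 28 days, need 5
Result: 2029-02-05

2029-02-05


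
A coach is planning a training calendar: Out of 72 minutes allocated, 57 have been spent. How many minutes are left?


Total budget: 72 minutes
Time used: 57 minutes
Remaining: 72 - 57 = 15 minutes
Percent used: 79.2%
Percent remaining: 20.8%

15


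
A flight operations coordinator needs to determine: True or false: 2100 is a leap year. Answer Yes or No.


Year: 2100
Divisible by 4? 2100 / 4 = 525.0 -> Yes
Divisible by 100? 2100 / 100 = 21.0 -> Yes
Divisible by 400? 2100 / 400 = 5.25 -> No
Divisible by 100 but not 400, so NOT a leap year

No


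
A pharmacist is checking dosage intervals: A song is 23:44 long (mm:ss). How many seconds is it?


Minutes: 23
Extra seconds: 44
Seconds per minute: 60
Minutes to seconds: 23 x 60 = 1380
Total: 1380 + 44 = 1424

1424


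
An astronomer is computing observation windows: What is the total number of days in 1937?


Year: 1937
Check leap year rules:
Divisible by 4? No
1937 is not a leap year
Days: 365

365


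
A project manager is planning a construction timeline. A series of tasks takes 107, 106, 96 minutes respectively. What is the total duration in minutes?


Durations: 107, 106, 96
Running sum: 107
+ 106 = 213
+ 96 = 309
Total duration: 309 minutes
That is 5 hours and 9 minutes

309


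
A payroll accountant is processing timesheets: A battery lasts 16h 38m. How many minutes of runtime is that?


Hours: 16
Extra minutes: 38
Minutes per hour: 60
Hours to minutes: 16 x 60 = 960
Total: 960 + 38 = 998

998


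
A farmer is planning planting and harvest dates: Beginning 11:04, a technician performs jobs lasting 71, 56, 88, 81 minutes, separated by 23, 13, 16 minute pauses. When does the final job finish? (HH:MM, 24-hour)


Start: 11:04 = 664 min from midnight
  after task 1 (71 min): 12:15
  after break (23 min): 12:38
  after task 2 (56 min): 13:34
  after break (13 min): 13:47
  after task 3 (88 min): 15:15
  after break (16 min): 15:31
  after task 4 (81 min): 16:52
Total elapsed: 348 minutes
End time: 16:52

16:52


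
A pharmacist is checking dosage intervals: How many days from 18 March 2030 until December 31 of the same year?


Start: March 18, 2030
End: December 31, 2030
Days left in March: 13
April: 30
May: 31
June: 30
July: 31
... plus remaining months
Sum of remaining months: 275
Total: 13 + 275 = 288

288


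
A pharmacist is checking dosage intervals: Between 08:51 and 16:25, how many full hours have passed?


Start: 08:51
End: 16:25
Hour difference: 16 - 8 = 8 hours
Minute difference: 25 - 51 = -26 minutes
Total minutes: 454
Complete hours: 454 / 60 = 7 (remainder 34)

7


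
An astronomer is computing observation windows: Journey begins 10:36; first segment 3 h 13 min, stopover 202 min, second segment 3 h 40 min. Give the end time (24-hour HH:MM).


Depart: 10:36
Leg 1: +193 min -> 13:49
Layover: +202 min -> 17:11
Leg 2: +220 min -> 20:51
Total travel: 615 minutes = 10h 15m
Arrival: 20:51

20:51


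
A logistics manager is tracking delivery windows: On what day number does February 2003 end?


Month: February
Year: 2003
2003 is not a leap year
February has 28 days
Total: 28 days

28


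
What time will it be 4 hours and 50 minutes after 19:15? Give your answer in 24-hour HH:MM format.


Start time: 19:15
Adding: 4 hours 50 minutes
Minutes: 15 + 50 = 65
Minute overflow: 65 >= 60, so carry 1 hour, minutes = 5
Hours: 19 + 4 + 1 = 24
Hour wraparound: 24 mod 24 = 0
Result: 00:05

00:05


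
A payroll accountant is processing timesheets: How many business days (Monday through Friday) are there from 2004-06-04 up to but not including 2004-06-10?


Start: 2004-06-04 (Friday)
End (exclusive): 2004-06-10 (Thursday)
Total calendar days: 6
Full weeks: 6 // 7 = 0 -> 0 weekdays
Remaining 6 days starting on Friday:
  Fri(w), Sat(-), Sun(-), Mon(w), Tue(w), Wed(w) -> 4 weekdays
Total business days: 0 + 4 = 4

4


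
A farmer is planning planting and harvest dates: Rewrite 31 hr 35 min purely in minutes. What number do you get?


Hours: 31
Extra minutes: 35
Minutes per hour: 60
Hours to minutes: 31 x 60 = 1860
Total: 1860 + 35 = 1895

1895


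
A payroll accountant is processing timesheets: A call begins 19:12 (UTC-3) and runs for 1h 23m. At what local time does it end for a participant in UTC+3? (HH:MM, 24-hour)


Start: 19:12 in UTC-3
Step 1 - add duration:
  minutes: 12 + 23 = 35
  hours: 19 + 1 + 0 = 20
  end in UTC-3: 20:35
Step 2 - convert UTC-3 -> UTC+3:
  offset difference: 3 - (-3) = 6 hours
  20 + (6) = 26 -> mod 24 = 2
Result: 02:35 in UTC+3

02:35


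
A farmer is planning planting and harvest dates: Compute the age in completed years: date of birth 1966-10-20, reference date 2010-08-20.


Birth: 1966-10-20
Reference: 2010-08-20
Year difference: 2010 - 1966 = 44
Has birthday (10-20) occurred by 08-20? No
Birthday not yet reached this year -> subtract 1
Age in full years: 43

43


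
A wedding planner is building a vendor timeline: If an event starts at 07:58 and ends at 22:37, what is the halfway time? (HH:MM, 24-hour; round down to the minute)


Start time: 07:58 = 478 minutes from midnight
End time: 22:37 = 1357 minutes from midnight
Sum: 478 + 1357 = 1835
Midpoint: 1835 / 2 = 917 minutes
Convert: 917 / 60 = 15 hours, 17 minutes
Result: 15:17

15:17


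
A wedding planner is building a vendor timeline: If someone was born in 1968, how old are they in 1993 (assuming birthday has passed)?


Birth year: 1968
Current year: 1993
Age = current year - birth year
Age = 1993 - 1968 = 25

25


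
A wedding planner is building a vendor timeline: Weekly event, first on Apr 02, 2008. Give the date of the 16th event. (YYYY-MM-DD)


First occurrence: 2008-04-02 (occurrence 1)
Each occurrence is 7 days after the previous.
Occurrence 16 is 15 weeks after the first.
15 weeks = 105 days
2008-04-02 + 105 days = 2008-07-16

2008-07-16


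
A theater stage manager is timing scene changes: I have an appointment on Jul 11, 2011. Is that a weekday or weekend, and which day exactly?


Date: 2011-07-11
January 1, 2011 is a Saturday
Day of year: 192
Offset from Jan 1: 191 days
191 mod 7 = 2
Result: Monday

Monday


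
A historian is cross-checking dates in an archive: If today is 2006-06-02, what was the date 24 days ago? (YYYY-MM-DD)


Start: 2006-06-02
Subtracting 24 days
Days already passed in June: 2
After going back through June: 22 more days to subtract
May 2006 has 31 days, need 22
Result: 2006-05-09

2006-05-09


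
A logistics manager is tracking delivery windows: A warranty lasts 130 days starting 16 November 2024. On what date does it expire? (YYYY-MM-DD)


Start: 2024-11-16
Adding 130 days
Days remaining in November: 14
After November: 116 days still to add
December 2024: 31 days, 85 remaining
January 2025: 31 days, 54 remaining
February 2025: 28 days, 26 remaining
March 2025 has 31 days, need 26
Result: 2025-03-26

2025-03-26


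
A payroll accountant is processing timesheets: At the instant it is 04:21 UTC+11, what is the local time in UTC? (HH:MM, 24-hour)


Local time: 04:21 at UTC+11 (offset 11h)
Target zone: UTC (offset 0h)
Difference: 0 - (11) = -11 hours
Calculation: 4 + (-11) = -7
Wraparound: (-7) mod 24 = 17
Result: 17:21

17:21


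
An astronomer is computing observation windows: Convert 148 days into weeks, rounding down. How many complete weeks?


Total days: 148
Days per week: 7
Division: 148 / 7 = 21 remainder 1
Complete weeks: 21
Remaining days: 1

21


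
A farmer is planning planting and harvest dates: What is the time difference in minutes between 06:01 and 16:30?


Start time: 06:01 = 361 minutes from midnight
End time: 16:30 = 990 minutes from midnight
Difference: 990 - 361 = 629 minutes
That is 10 hours and 29 minutes

629


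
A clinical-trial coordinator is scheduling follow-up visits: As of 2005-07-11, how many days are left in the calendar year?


Start: July 11, 2005
End: December 31, 2005
Days left in July: 20
August: 31
September: 30
October: 31
November: 30
... plus remaining months
Sum of remaining months: 153
Total: 20 + 153 = 173

173


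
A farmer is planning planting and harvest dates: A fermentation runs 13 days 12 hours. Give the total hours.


Days: 13
Extra hours: 12
Hours per day: 24
Days to hours: 13 x 24 = 312
Total: 312 + 12 = 324

324


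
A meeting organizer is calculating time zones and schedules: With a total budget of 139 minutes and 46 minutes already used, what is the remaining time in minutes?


Total budget: 139 minutes
Time used: 46 minutes
Remaining: 139 - 46 = 93 minutes
Percent used: 33.1%
Percent remaining: 66.9%

93


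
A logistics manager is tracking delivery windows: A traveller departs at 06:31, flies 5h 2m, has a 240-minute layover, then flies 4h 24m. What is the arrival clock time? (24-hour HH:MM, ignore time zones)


Depart: 06:31
Leg 1: +302 min -> 11:33
Layover: +240 min -> 15:33
Leg 2: +264 min -> 19:57
Total travel: 806 minutes = 13h 26m
Arrival: 19:57

19:57


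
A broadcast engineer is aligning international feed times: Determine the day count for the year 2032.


Year: 2032
Check leap year rules:
Divisible by 4? Yes
Divisible by 100? No
2032 is a leap year
Days: 366

366


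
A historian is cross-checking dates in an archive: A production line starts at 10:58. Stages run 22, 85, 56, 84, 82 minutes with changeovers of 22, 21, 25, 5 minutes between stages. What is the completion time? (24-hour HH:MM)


Start: 10:58 = 658 min from midnight
  after task 1 (22 min): 11:20
  after break (22 min): 11:42
  after task 2 (85 min): 13:07
  after break (21 min): 13:28
  after task 3 (56 min): 14:24
  after break (25 min): 14:49
  after task 4 (84 min): 16:13
  after break (5 min): 16:18
  after task 5 (82 min): 17:40
Total elapsed: 402 minutes
End time: 17:40

17:40


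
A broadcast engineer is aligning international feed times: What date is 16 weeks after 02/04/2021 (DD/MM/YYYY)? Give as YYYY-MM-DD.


Start: 2021-04-02
Weeks to add: 16
Convert to days: 16 x 7 = 112 days
Add 112 days to 2021-04-02
Result: 2021-07-23

2021-07-23


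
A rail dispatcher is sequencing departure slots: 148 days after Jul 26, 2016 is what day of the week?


Start: 2016-07-26 (Tuesday)
Step 1 - find target date: add 148 days
  2016-07-26 + 148 days = 2016-12-21
Step 2 - day of week:
  148 mod 7 = 1
  Tuesday + 1 days -> Wednesday
Result: Wednesday (2016-12-21)

Wednesday


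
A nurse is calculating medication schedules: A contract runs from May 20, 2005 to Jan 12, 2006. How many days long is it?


Start date: 2005-05-20
End date: 2006-01-12
May 2005: +12 days
Jun 2005: +30 days
Jul 2005: +31 days
... (6 more months)
Total: 237 days

237


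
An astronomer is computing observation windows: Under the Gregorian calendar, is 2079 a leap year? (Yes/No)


Year: 2079
Divisible by 4? 2079 / 4 = 519.75 -> No
Not divisible by 4, so NOT a leap year

No


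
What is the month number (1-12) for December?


Calendar month order:
11. November
12. December <--
December is month number 12

12


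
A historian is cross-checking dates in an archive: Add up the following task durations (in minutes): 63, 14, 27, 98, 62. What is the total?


Durations: 63, 14, 27, 98, 62
Running sum: 63
+ 14 = 77
+ 27 = 104
+ 98 = 202
+ 62 = 264
Total duration: 264 minutes
That is 4 hours and 24 minutes

264


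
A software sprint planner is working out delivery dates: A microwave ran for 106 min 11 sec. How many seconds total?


Minutes: 106
Extra seconds: 11
Seconds per minute: 60
Minutes to seconds: 106 x 60 = 6360
Total: 6360 + 11 = 6371

6371


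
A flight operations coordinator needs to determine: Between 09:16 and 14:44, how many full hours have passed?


Start: 09:16
End: 14:44
Hour difference: 14 - 9 = 5 hours
Minute difference: 44 - 16 = 28 minutes
Total minutes: 328
Complete hours: 328 / 60 = 5 (remainder 28)

5


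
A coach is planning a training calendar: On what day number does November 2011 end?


Month: November
Year: 2011
November is a 30-day month
Total: 30 days

30


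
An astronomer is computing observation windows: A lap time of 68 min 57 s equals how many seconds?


Minutes: 68
Seconds: 57
Convert minutes to seconds: 68 x 60 = 4080
Add remaining seconds: 4080 + 57 = 4137

4137


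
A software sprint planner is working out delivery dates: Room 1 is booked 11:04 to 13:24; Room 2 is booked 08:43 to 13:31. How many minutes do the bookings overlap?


Interval A: [664, 804] minutes from midnight
Interval B: [523, 811] minutes from midnight
Overlap start = max(664, 523) = 664
Overlap end = min(804, 811) = 804
Overlap = 804 - 664 = 140 minutes

140


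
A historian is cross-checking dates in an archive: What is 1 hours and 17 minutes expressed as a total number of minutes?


Hours: 1
Minutes: 17
Convert hours to minutes: 1 x 60 = 60
Add remaining minutes: 60 + 17 = 77

77


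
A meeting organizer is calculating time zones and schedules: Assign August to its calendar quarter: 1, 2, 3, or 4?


Month: August (month 8)
Q1: January-March (months 1-3)
Q2: April-June (months 4-6)
Q3: July-September (months 7-9)
Q4: October-December (months 10-12)
Month 8 falls in Q3

3


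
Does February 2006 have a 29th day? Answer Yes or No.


Year: 2006
Divisible by 4? 2006 / 4 = 501.5 -> No
Not divisible by 4, so NOT a leap year

No


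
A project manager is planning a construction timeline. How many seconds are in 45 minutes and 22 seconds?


Minutes: 45
Extra seconds: 22
Seconds per minute: 60
Minutes to seconds: 45 x 60 = 2700
Total: 2700 + 22 = 2722

2722


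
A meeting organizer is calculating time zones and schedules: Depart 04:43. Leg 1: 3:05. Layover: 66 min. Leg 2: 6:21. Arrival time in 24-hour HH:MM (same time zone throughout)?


Depart: 04:43
Leg 1: +185 min -> 07:48
Layover: +66 min -> 08:54
Leg 2: +381 min -> 15:15
Total travel: 632 minutes = 10h 32m
Arrival: 15:15

15:15


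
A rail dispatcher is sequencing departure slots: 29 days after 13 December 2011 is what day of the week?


Start: 2011-12-13 (Tuesday)
Step 1 - find target date: add 29 days
  2011-12-13 + 29 days = 2012-01-11
Step 2 - day of week:
  29 mod 7 = 1
  Tuesday + 1 days -> Wednesday
Result: Wednesday (2012-01-11)

Wednesday


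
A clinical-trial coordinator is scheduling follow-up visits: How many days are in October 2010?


Month: October
Year: 2010
October is a 31-day month
Total: 31 days

31


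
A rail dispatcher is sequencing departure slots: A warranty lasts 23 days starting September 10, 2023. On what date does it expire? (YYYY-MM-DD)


Start: 2023-09-10
Adding 23 days
Days remaining in September: 20
After September: 3 days still to add
October 2023 has 31 days, need 3
Result: 2023-10-03

2023-10-03


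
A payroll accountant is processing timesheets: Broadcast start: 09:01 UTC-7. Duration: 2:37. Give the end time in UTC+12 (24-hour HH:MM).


Start: 09:01 in UTC-7
Step 1 - add duration:
  minutes: 1 + 37 = 38
  hours: 9 + 2 + 0 = 11
  end in UTC-7: 11:38
Step 2 - convert UTC-7 -> UTC+12:
  offset difference: 12 - (-7) = 19 hours
  11 + (19) = 30 -> mod 24 = 6
Result: 06:38 in UTC+12

06:38


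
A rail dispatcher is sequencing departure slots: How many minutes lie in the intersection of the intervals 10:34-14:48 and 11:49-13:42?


Interval A: [634, 888] minutes from midnight
Interval B: [709, 822] minutes from midnight
Overlap start = max(634, 709) = 709
Overlap end = min(888, 822) = 822
Overlap = 822 - 709 = 113 minutes

113


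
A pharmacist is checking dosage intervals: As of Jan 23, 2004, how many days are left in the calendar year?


Start: January 23, 2004
End: December 31, 2004
Days left in January: 8
February: 29
March: 31
April: 30
May: 31
... plus remaining months
Sum of remaining months: 335
Total: 8 + 335 = 343

343


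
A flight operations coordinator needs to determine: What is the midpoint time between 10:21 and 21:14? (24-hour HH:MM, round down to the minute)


Start time: 10:21 = 621 minutes from midnight
End time: 21:14 = 1274 minutes from midnight
Sum: 621 + 1274 = 1895
Midpoint: 1895 / 2 = 947 minutes
Convert: 947 / 60 = 15 hours, 47 minutes
Result: 15:47

15:47


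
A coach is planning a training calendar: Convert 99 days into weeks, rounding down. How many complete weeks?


Total days: 99
Days per week: 7
Division: 99 / 7 = 14 remainder 1
Complete weeks: 14
Remaining days: 1

14


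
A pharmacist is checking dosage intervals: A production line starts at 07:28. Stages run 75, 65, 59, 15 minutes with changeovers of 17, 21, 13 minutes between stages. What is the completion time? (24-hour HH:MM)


Start: 07:28 = 448 min from midnight
  after task 1 (75 min): 08:43
  after break (17 min): 09:00
  after task 2 (65 min): 10:05
  after break (21 min): 10:26
  after task 3 (59 min): 11:25
  after break (13 min): 11:38
  after task 4 (15 min): 11:53
Total elapsed: 265 minutes
End time: 11:53

11:53


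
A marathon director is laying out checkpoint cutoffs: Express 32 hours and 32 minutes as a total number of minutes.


Hours: 32
Extra minutes: 32
Minutes per hour: 60
Hours to minutes: 32 x 60 = 1920
Total: 1920 + 32 = 1952

1952


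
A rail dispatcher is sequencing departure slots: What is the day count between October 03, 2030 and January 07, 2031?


Start date: 2030-10-03
End date: 2031-01-07
Oct 2030: +29 days
Nov 2030: +30 days
Dec 2030: +31 days
Jan 2031: +6 days
Total: 96 days

96


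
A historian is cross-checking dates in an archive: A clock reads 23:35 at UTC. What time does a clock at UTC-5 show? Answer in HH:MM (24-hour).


Local time: 23:35 at UTC (offset 0h)
Target zone: UTC-5 (offset -5h)
Difference: -5 - (0) = -5 hours
Calculation: 23 + (-5) = 18
Result: 18:35

18:35


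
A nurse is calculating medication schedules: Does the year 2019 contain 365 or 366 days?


Year: 2019
Check leap year rules:
Divisible by 4? No
2019 is not a leap year
Days: 365

365


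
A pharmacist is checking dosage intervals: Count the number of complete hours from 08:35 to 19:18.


Start: 08:35
End: 19:18
Hour difference: 19 - 8 = 11 hours
Minute difference: 18 - 35 = -17 minutes
Total minutes: 643
Complete hours: 643 / 60 = 10 (remainder 43)

10


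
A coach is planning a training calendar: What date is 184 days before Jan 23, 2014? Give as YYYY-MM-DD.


Start: 2014-01-23
Subtracting 184 days
Days already passed in January: 23
After going back through January: 161 more days to subtract
December 2013: 31 days, 130 remaining
November 2013: 30 days, 100 remaining
October 2013: 31 days, 69 remaining
September 2013: 30 days, 39 remaining
Result: 2013-07-23

2013-07-23


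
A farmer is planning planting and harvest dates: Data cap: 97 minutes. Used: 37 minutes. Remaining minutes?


Total budget: 97 minutes
Time used: 37 minutes
Remaining: 97 - 37 = 60 minutes
Percent used: 38.1%
Percent remaining: 61.9%

60


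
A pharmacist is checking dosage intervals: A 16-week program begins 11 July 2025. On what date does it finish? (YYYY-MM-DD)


Start: 2025-07-11
Weeks to add: 16
Convert to days: 16 x 7 = 112 days
Add 112 days to 2025-07-11
Result: 2025-10-31

2025-10-31


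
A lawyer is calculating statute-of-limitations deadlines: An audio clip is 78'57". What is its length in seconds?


Minutes: 78
Seconds: 57
Convert minutes to seconds: 78 x 60 = 4680
Add remaining seconds: 4680 + 57 = 4737

4737


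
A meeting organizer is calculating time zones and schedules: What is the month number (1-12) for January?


Calendar month order:
1. January <--
2. February
January is month number 1

1


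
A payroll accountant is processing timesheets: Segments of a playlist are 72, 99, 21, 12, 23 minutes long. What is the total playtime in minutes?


Durations: 72, 99, 21, 12, 23
Running sum: 72
+ 99 = 171
+ 21 = 192
+ 12 = 204
+ 23 = 227
Total duration: 227 minutes
That is 3 hours and 47 minutes

227


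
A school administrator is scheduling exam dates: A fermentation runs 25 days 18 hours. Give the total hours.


Days: 25
Extra hours: 18
Hours per day: 24
Days to hours: 25 x 24 = 600
Total: 600 + 18 = 618

618


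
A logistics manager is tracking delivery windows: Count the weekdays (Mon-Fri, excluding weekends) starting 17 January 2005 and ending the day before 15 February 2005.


Start: 2005-01-17 (Monday)
End (exclusive): 2005-02-15 (Tuesday)
Total calendar days: 29
Full weeks: 29 // 7 = 4 -> 20 weekdays
Remaining 1 days starting on Monday:
  Mon(w) -> 1 weekdays
Total business days: 20 + 1 = 21

21


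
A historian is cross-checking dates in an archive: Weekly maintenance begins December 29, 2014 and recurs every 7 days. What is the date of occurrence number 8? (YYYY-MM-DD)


First occurrence: 2014-12-29 (occurrence 1)
Each occurrence is 7 days after the previous.
Occurrence 8 is 7 weeks after the first.
7 weeks = 49 days
2014-12-29 + 49 days = 2015-02-16

2015-02-16


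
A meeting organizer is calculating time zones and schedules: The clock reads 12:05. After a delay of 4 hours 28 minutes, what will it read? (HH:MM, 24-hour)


Start time: 12:05
Adding: 4 hours 28 minutes
Minutes: 5 + 28 = 33
Hours: 12 + 4 + 0 = 16
Result: 16:33

16:33


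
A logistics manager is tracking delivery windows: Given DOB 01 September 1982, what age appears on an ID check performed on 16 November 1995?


Birth: 1982-09-01
Reference: 1995-11-16
Year difference: 1995 - 1982 = 13
Has birthday (09-01) occurred by 11-16? Yes
Age in full years: 13

13


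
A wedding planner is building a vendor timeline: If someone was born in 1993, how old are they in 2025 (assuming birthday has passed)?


Birth year: 1993
Current year: 2025
Age = current year - birth year
Age = 2025 - 1993 = 32

32


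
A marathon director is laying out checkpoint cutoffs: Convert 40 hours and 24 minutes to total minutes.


Hours: 40
Minutes: 24
Convert hours to minutes: 40 x 60 = 2400
Add remaining minutes: 2400 + 24 = 2424

2424


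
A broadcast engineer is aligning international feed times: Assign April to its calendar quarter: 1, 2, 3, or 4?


Month: April (month 4)
Q1: January-March (months 1-3)
Q2: April-June (months 4-6)
Q3: July-September (months 7-9)
Q4: October-December (months 10-12)
Month 4 falls in Q2

2


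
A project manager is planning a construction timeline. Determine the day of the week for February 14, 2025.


Date: 2025-02-14
January 1, 2025 is a Wednesday
Day of year: 45
Offset from Jan 1: 44 days
44 mod 7 = 2
Result: Friday

Friday


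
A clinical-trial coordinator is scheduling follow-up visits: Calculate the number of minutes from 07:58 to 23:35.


Start time: 07:58 = 478 minutes from midnight
End time: 23:35 = 1415 minutes from midnight
Difference: 1415 - 478 = 937 minutes
That is 15 hours and 37 minutes

937


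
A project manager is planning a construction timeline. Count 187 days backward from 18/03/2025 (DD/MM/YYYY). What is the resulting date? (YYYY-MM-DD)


Start: 2025-03-18
Subtracting 187 days
Days already passed in March: 18
After going back through March: 169 more days to subtract
February 2025: 28 days, 141 remaining
January 2025: 31 days, 110 remaining
December 2024: 31 days, 79 remaining
November 2024: 30 days, 49 remaining
Result: 2024-09-12

2024-09-12


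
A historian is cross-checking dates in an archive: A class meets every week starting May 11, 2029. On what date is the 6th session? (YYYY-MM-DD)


First occurrence: 2029-05-11 (occurrence 1)
Each occurrence is 7 days after the previous.
Occurrence 6 is 5 weeks after the first.
5 weeks = 35 days
2029-05-11 + 35 days = 2029-06-15

2029-06-15


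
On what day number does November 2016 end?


Month: November
Year: 2016
November is a 30-day month
Total: 30 days

30


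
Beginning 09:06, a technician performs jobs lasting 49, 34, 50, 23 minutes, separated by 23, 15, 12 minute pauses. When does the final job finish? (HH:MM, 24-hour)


Start: 09:06 = 546 min from midnight
  after task 1 (49 min): 09:55
  after break (23 min): 10:18
  after task 2 (34 min): 10:52
  after break (15 min): 11:07
  after task 3 (50 min): 11:57
  after break (12 min): 12:09
  after task 4 (23 min): 12:32
Total elapsed: 206 minutes
End time: 12:32

12:32


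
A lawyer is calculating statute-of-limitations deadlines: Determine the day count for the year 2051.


Year: 2051
Check leap year rules:
Divisible by 4? No
2051 is not a leap year
Days: 365

365


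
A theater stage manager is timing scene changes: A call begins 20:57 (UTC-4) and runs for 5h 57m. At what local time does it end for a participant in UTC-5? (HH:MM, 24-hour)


Start: 20:57 in UTC-4
Step 1 - add duration:
  minutes: 57 + 57 = 114 (carry 1h)
  hours: 20 + 5 + 1 = 26
  end in UTC-4: 02:54
Step 2 - convert UTC-4 -> UTC-5:
  offset difference: -5 - (-4) = -1 hours
  2 + (-1) = 1 -> mod 24 = 1
Result: 01:54 in UTC-5

01:54
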